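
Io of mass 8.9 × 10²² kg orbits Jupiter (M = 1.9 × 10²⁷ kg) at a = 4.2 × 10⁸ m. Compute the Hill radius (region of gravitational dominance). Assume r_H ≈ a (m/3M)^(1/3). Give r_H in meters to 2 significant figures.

r_H ≈ a (m/3M)^(1/3)
    = (4.2 × 10⁸) × (8.9 × 10²² / (3 × 1.9 × 10²⁷))^(1/3)
    = 1.0 × 10⁷ m

1.0 × 10⁷ m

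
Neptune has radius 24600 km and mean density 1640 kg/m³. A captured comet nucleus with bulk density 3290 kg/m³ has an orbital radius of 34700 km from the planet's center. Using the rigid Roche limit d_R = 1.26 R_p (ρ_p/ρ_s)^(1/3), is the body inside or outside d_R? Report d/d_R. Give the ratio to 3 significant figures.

outside; d/d_R ≈ 1.41

d_R = 1.26 × (24600 km) × (1640/3290)^(1/3) = 24580 km
d/d_R = (34700) / (24580) = 1.41
Since d/d_R > 1, the body is outside the Roche limit.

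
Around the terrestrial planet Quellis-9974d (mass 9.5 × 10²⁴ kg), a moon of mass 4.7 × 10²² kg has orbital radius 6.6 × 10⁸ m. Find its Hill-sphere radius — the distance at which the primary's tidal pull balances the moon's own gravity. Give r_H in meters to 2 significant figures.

7.8 × 10⁷ m

r_H ≈ a (m/3M)^(1/3)
    = (6.6 × 10⁸) × (4.7 × 10²² / (3 × 9.5 × 10²⁴))^(1/3)
    = 7.8 × 10⁷ m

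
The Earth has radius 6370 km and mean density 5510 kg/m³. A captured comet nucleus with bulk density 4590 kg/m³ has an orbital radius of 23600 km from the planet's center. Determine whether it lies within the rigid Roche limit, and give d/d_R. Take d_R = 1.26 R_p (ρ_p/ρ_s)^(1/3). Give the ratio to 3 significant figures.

outside; d/d_R ≈ 2.77

d_R = 1.26 × (6370 km) × (5510/4590)^(1/3) = 8530 km
d/d_R = (23600) / (8530) = 2.77
Since d/d_R > 1, the body is outside the Roche limit.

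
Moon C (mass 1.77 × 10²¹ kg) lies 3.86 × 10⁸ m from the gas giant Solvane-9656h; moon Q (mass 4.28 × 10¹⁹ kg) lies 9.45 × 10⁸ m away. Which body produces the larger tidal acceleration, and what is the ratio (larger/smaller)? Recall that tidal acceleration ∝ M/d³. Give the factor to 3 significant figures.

Moon C, by a factor of ≈ 607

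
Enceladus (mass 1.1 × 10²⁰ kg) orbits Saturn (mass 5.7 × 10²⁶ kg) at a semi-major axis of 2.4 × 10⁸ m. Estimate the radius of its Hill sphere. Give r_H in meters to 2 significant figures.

9.6 × 10⁵ m

r_H ≈ a (m/3M)^(1/3)
    = (2.4 × 10⁸) × (1.1 × 10²⁰ / (3 × 5.7 × 10²⁶))^(1/3)
    = 9.6 × 10⁵ m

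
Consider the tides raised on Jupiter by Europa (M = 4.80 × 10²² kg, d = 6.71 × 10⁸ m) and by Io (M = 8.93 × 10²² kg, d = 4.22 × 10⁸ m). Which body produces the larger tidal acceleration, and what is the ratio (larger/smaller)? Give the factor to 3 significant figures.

The tide-raising term goes as M/d³ (the gradient of a 1/d² field).
Europa: (4.80 × 10²²) / (6.71 × 10⁸)³ = 1.589 × 10⁻⁴
Io: (8.93 × 10²²) / (4.22 × 10⁸)³ = 1.188 × 10⁻³
Ratio (larger/smaller) = 7.48

Io, by a factor of ≈ 7.48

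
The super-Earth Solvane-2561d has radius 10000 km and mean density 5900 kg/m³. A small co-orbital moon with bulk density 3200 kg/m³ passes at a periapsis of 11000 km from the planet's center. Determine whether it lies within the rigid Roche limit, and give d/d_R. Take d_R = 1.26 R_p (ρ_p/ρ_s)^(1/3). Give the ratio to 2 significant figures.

d_R = 1.26 × (10000 km) × (5900/3200)^(1/3) = 15450 km
d/d_R = (11000) / (15450) = 0.71
Since d/d_R < 1, the body is inside the Roche limit.

inside; d/d_R ≈ 0.71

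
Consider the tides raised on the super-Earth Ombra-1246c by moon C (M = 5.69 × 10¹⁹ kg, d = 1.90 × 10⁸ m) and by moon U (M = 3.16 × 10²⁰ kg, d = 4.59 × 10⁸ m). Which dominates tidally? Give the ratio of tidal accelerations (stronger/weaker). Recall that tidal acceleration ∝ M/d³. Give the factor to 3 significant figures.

Moon C, by a factor of ≈ 2.54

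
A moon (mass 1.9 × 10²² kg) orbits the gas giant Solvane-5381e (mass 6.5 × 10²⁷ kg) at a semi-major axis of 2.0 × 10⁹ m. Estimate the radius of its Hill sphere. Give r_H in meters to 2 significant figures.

r_H ≈ a (m/3M)^(1/3)
    = (2.0 × 10⁹) × (1.9 × 10²² / (3 × 6.5 × 10²⁷))^(1/3)
    = 2.0 × 10⁷ m

2.0 × 10⁷ m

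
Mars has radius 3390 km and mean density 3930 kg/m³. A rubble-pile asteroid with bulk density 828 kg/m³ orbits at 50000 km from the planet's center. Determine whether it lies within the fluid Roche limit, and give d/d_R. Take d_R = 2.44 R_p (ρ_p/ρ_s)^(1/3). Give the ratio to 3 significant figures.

d_R = 2.44 × (3390 km) × (3930/828)^(1/3) = 13900 km
d/d_R = (50000) / (13900) = 3.60
Since d/d_R > 1, the body is outside the Roche limit.

outside; d/d_R ≈ 3.60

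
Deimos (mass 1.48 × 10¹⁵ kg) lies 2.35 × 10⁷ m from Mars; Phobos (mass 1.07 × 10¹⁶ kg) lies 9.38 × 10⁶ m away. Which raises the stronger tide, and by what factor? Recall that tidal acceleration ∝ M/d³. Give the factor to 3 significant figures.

Tidal acceleration ∝ M/d³, so compare M/d³ for each.
Deimos: (1.48 × 10¹⁵) / (2.35 × 10⁷)³ = 1.140 × 10⁻⁷
Phobos: (1.07 × 10¹⁶) / (9.38 × 10⁶)³ = 1.297 × 10⁻⁵
Ratio (larger/smaller) = 114

Phobos, by a factor of ≈ 114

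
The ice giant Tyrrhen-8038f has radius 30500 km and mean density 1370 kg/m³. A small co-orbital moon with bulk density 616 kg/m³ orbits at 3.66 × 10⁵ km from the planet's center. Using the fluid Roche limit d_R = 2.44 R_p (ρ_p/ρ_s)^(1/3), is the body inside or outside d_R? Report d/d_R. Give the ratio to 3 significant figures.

d_R = 2.44 × (30500 km) × (1370/616)^(1/3) = 97140 km
d/d_R = (3.66 × 10⁵) / (97140) = 3.77
Since d/d_R > 1, the body is outside the Roche limit.

outside; d/d_R ≈ 3.77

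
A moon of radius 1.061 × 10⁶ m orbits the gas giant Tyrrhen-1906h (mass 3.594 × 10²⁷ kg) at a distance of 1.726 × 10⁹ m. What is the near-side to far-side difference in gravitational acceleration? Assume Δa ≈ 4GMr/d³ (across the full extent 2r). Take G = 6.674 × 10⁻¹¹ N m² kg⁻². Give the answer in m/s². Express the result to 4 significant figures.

1.980 × 10⁻⁴ m/s²

The field gradient is 2GM/d³; across the full diameter 2r the difference is 4GMr/d³.
Δg = 4GMr/d³
   = 4 × (6.674 × 10⁻¹¹) × (3.594 × 10²⁷) × (1.061 × 10⁶) / (1.726 × 10⁹)³
   = 1.980 × 10⁻⁴ m/s²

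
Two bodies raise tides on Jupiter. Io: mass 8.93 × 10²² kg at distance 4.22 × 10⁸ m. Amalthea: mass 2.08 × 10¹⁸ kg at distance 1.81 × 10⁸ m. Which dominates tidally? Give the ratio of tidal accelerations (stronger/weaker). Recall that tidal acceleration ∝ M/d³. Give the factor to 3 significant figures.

Io, by a factor of ≈ 3390

Tidal acceleration ∝ M/d³, so compare M/d³ for each.
Io: (8.93 × 10²²) / (4.22 × 10⁸)³ = 1.188 × 10⁻³
Amalthea: (2.08 × 10¹⁸) / (1.81 × 10⁸)³ = 3.508 × 10⁻⁷
Ratio (larger/smaller) = 3390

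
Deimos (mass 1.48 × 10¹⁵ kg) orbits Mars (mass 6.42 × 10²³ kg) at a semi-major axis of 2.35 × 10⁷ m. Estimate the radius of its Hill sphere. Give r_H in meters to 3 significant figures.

2.15 × 10⁴ m

r_H ≈ a (m/3M)^(1/3)
    = (2.35 × 10⁷) × (1.48 × 10¹⁵ / (3 × 6.42 × 10²³))^(1/3)
    = 2.15 × 10⁴ m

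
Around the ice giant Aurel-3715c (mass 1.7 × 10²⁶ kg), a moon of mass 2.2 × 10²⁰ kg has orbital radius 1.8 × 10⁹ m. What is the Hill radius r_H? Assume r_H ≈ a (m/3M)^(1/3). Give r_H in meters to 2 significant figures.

1.4 × 10⁷ m

r_H ≈ a (m/3M)^(1/3)
    = (1.8 × 10⁹) × (2.2 × 10²⁰ / (3 × 1.7 × 10²⁶))^(1/3)
    = 1.4 × 10⁷ m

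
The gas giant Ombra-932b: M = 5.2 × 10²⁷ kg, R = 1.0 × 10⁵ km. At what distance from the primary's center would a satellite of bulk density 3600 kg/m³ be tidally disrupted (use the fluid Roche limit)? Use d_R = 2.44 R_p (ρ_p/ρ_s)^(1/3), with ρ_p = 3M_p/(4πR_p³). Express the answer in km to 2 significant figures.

ρ_p = 3M_p/(4πR_p³) = 3 × (5.2 × 10²⁷) / (4π × (1.0 × 10⁸ m)³) = 1200 kg/m³
d_R = 2.44 × 1.0 × 10⁵ km × (1200/3600)^(1/3)
    = 1.7 × 10⁵ km

1.7 × 10⁵ km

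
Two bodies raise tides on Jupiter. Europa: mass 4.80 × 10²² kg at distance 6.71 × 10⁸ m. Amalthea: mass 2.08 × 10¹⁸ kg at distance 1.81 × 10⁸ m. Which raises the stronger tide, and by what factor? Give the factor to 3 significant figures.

Tidal acceleration ∝ M/d³, so compare M/d³ for each.
Europa: (4.80 × 10²²) / (6.71 × 10⁸)³ = 1.589 × 10⁻⁴
Amalthea: (2.08 × 10¹⁸) / (1.81 × 10⁸)³ = 3.508 × 10⁻⁷
Ratio (larger/smaller) = 453

Europa, by a factor of ≈ 453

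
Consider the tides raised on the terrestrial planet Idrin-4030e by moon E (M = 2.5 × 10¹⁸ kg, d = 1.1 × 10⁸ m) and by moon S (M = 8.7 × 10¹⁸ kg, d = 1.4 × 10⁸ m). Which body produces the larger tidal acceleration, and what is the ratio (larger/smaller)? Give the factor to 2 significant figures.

Tidal acceleration ∝ M/d³, so compare M/d³ for each.
Moon E: (2.5 × 10¹⁸) / (1.1 × 10⁸)³ = 1.878 × 10⁻⁶
Moon S: (8.7 × 10¹⁸) / (1.4 × 10⁸)³ = 3.171 × 10⁻⁶
Ratio (larger/smaller) = 1.7

Moon S, by a factor of ≈ 1.7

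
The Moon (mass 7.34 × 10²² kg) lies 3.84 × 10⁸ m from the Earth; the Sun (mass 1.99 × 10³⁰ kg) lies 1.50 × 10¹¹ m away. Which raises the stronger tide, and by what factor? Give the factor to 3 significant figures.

The Moon, by a factor of ≈ 2.20

Compare M/d³ for the two perturbers:
The Moon: (7.34 × 10²²) / (3.84 × 10⁸)³ = 1.296 × 10⁻³
The Sun: (1.99 × 10³⁰) / (1.50 × 10¹¹)³ = 5.896 × 10⁻⁴
Ratio (larger/smaller) = 2.20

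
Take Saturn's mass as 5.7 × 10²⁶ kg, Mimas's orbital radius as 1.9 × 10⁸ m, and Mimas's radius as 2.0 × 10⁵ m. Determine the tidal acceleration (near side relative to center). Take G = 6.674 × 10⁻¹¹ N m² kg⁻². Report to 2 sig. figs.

2.2 × 10⁻³ m/s²

Since r ≪ d, expand the inverse-square field across one radius to get the leading 2GMr/d³ term.
Δa = 2GMr/d³
   = 2 × (6.674 × 10⁻¹¹) × (5.7 × 10²⁶) × (2.0 × 10⁵) / (1.9 × 10⁸)³
   = 2.2 × 10⁻³ m/s²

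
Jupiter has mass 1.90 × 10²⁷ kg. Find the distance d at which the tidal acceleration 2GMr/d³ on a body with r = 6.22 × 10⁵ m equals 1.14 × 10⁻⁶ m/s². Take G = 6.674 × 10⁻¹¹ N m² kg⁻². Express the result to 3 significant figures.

5.17 × 10⁹ m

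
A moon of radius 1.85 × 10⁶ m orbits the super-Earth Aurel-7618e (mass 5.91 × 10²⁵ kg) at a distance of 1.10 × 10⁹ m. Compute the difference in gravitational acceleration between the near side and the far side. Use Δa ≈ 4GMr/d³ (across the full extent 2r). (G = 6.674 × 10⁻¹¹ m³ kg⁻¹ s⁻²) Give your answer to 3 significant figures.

2.19 × 10⁻⁵ m/s²

a_tidal = 4GMr/d³
        = 4 × (6.674 × 10⁻¹¹) × (5.91 × 10²⁵) × (1.85 × 10⁶) / (1.10 × 10⁹)³
        = 2.19 × 10⁻⁵ m/s²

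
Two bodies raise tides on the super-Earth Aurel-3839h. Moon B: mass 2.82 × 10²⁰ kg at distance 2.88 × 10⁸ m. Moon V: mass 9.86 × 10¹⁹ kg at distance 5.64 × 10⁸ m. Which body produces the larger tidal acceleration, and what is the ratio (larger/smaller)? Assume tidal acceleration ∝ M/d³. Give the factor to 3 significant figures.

Moon B, by a factor of ≈ 21.5

Tidal acceleration ∝ M/d³, so compare M/d³ for each.
Moon B: (2.82 × 10²⁰) / (2.88 × 10⁸)³ = 1.181 × 10⁻⁵
Moon V: (9.86 × 10¹⁹) / (5.64 × 10⁸)³ = 5.496 × 10⁻⁷
Ratio (larger/smaller) = 21.5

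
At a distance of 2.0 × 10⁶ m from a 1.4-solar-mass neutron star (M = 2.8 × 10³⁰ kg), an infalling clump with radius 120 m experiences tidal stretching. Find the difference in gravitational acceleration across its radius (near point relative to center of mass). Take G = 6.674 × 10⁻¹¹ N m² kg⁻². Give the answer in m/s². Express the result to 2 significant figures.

5.6 × 10³ m/s²

a_tidal = 2GMr/d³
        = 2 × (6.674 × 10⁻¹¹) × (2.8 × 10³⁰) × (120) / (2.0 × 10⁶)³
        = 5.6 × 10³ m/s²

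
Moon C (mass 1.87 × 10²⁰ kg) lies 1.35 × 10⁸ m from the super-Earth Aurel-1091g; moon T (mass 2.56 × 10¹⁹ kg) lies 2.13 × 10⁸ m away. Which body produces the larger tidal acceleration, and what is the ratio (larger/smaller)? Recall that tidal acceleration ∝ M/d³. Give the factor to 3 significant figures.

Tidal stretch scales as M/d³; compute that for each body.
Moon C: (1.87 × 10²⁰) / (1.35 × 10⁸)³ = 7.600 × 10⁻⁵
Moon T: (2.56 × 10¹⁹) / (2.13 × 10⁸)³ = 2.649 × 10⁻⁶
Ratio (larger/smaller) = 28.7

Moon C, by a factor of ≈ 28.7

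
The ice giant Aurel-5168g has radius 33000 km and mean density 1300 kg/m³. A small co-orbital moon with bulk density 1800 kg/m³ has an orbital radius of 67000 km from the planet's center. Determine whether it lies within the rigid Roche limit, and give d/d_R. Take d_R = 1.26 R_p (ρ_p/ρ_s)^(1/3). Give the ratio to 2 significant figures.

d_R = 1.26 × (33000 km) × (1300/1800)^(1/3) = 37310 km
d/d_R = (67000) / (37310) = 1.8
Since d/d_R > 1, the body is outside the Roche limit.

outside; d/d_R ≈ 1.8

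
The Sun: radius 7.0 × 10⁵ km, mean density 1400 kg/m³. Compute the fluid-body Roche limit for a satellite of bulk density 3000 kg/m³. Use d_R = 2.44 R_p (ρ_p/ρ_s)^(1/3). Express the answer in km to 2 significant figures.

1.3 × 10⁶ km

d_R = 2.44 × 7.0 × 10⁵ km × (1400/3000)^(1/3)
    = 1.3 × 10⁶ km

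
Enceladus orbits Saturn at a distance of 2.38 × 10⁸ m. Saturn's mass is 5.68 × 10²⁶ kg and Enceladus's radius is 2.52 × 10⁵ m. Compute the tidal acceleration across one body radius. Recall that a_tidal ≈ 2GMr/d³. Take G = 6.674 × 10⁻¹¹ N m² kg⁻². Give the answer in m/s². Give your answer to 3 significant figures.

1.42 × 10⁻³ m/s²

Δa = 2GMr/d³
   = 2 × (6.674 × 10⁻¹¹) × (5.68 × 10²⁶) × (2.52 × 10⁵) / (2.38 × 10⁸)³
   = 1.42 × 10⁻³ m/s²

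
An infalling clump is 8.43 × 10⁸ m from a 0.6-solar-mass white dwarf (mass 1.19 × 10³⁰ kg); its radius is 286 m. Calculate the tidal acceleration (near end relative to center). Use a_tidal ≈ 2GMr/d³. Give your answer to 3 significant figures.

7.58 × 10⁻⁵ m/s²

a_tidal = 2GMr/d³
        = 2 × (6.674 × 10⁻¹¹) × (1.19 × 10³⁰) × (286) / (8.43 × 10⁸)³
        = 7.58 × 10⁻⁵ m/s²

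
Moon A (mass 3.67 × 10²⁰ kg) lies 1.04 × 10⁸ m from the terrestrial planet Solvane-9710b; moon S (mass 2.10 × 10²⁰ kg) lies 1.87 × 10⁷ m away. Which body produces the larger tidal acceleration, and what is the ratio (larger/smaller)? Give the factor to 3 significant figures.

Moon S, by a factor of ≈ 98.4

Compare M/d³ for the two perturbers:
Moon A: (3.67 × 10²⁰) / (1.04 × 10⁸)³ = 3.263 × 10⁻⁴
Moon S: (2.10 × 10²⁰) / (1.87 × 10⁷)³ = 3.211 × 10⁻²
Ratio (larger/smaller) = 98.4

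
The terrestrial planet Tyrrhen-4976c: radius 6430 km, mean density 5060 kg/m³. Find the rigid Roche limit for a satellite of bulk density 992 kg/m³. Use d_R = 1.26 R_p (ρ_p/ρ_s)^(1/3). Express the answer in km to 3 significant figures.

13900 km

d_R = 1.26 × 6430 km × (5060/992)^(1/3)
    = 13900 km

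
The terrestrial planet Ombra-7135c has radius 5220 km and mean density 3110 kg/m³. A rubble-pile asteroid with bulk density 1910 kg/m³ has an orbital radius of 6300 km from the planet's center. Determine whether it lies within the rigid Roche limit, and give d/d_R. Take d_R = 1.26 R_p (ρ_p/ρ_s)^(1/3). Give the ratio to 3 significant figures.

d_R = 1.26 × (5220 km) × (3110/1910)^(1/3) = 7738 km
d/d_R = (6300) / (7738) = 0.814
Since d/d_R < 1, the body is inside the Roche limit.

inside; d/d_R ≈ 0.814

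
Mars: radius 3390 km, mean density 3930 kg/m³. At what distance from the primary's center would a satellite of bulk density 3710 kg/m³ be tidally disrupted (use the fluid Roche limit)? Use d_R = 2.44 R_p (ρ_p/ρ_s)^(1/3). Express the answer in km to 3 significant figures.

d_R = 2.44 × 3390 km × (3930/3710)^(1/3)
    = 8430 km

8430 km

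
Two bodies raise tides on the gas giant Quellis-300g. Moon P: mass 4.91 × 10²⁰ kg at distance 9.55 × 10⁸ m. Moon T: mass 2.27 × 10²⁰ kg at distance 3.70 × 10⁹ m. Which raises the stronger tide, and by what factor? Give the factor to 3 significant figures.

Tidal acceleration ∝ M/d³, so compare M/d³ for each.
Moon P: (4.91 × 10²⁰) / (9.55 × 10⁸)³ = 5.637 × 10⁻⁷
Moon T: (2.27 × 10²⁰) / (3.70 × 10⁹)³ = 4.481 × 10⁻⁹
Ratio (larger/smaller) = 126

Moon P, by a factor of ≈ 126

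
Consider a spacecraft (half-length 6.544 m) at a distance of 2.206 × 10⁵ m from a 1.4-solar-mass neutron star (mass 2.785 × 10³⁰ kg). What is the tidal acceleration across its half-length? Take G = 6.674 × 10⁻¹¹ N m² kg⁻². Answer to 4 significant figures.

Since r ≪ d, expand the inverse-square field across one radius to get the leading 2GMr/d³ term.
a_tidal = 2GMr/d³
        = 2 × (6.674 × 10⁻¹¹) × (2.785 × 10³⁰) × (6.544) / (2.206 × 10⁵)³
        = 2.266 × 10⁵ m/s²

2.266 × 10⁵ m/s²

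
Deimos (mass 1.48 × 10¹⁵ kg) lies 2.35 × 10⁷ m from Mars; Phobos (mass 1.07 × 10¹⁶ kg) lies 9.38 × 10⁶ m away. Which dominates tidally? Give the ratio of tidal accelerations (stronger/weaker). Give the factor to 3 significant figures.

Phobos, by a factor of ≈ 114

Tidal acceleration ∝ M/d³, so compare M/d³ for each.
Deimos: (1.48 × 10¹⁵) / (2.35 × 10⁷)³ = 1.140 × 10⁻⁷
Phobos: (1.07 × 10¹⁶) / (9.38 × 10⁶)³ = 1.297 × 10⁻⁵
Ratio (larger/smaller) = 114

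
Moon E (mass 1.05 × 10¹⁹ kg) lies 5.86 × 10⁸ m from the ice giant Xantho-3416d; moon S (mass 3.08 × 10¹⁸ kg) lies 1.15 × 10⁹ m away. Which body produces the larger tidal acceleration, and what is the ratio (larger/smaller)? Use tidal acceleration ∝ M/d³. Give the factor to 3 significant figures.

Moon E, by a factor of ≈ 25.8

Tidal acceleration ∝ M/d³, so compare M/d³ for each.
Moon E: (1.05 × 10¹⁹) / (5.86 × 10⁸)³ = 5.218 × 10⁻⁸
Moon S: (3.08 × 10¹⁸) / (1.15 × 10⁹)³ = 2.025 × 10⁻⁹
Ratio (larger/smaller) = 25.8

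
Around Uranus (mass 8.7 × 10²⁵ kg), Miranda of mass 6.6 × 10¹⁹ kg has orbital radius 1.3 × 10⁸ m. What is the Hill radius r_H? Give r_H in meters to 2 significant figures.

8.2 × 10⁵ m

r_H ≈ a (m/3M)^(1/3)
    = (1.3 × 10⁸) × (6.6 × 10¹⁹ / (3 × 8.7 × 10²⁵))^(1/3)
    = 8.2 × 10⁵ m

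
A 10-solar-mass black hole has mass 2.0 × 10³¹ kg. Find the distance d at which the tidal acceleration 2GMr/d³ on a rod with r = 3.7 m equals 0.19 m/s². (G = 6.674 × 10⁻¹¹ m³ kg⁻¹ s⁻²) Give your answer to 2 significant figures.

3.7 × 10⁷ m

2GMr/d³ = a_tidal  ⇒  d = (2GMr / a_tidal)^(1/3)
d = (2 × 6.674×10⁻¹¹ × (2.0 × 10³¹) × (3.7) / (0.19))^(1/3)
  = 3.7 × 10⁷ m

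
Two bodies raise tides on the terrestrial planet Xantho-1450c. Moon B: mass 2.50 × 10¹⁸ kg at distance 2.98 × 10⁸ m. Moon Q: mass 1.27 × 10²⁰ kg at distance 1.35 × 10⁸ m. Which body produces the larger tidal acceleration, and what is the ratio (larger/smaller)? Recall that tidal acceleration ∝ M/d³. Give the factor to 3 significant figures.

Moon Q, by a factor of ≈ 546

Tidal acceleration ∝ M/d³, so compare M/d³ for each.
Moon B: (2.50 × 10¹⁸) / (2.98 × 10⁸)³ = 9.447 × 10⁻⁸
Moon Q: (1.27 × 10²⁰) / (1.35 × 10⁸)³ = 5.162 × 10⁻⁵
Ratio (larger/smaller) = 546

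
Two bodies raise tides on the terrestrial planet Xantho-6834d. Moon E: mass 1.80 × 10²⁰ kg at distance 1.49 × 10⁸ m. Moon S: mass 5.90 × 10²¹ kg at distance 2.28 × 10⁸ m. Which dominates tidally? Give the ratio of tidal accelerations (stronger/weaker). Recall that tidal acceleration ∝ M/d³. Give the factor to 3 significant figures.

Moon S, by a factor of ≈ 9.15

Tidal stretch scales as M/d³; compute that for each body.
Moon E: (1.80 × 10²⁰) / (1.49 × 10⁸)³ = 5.441 × 10⁻⁵
Moon S: (5.90 × 10²¹) / (2.28 × 10⁸)³ = 4.978 × 10⁻⁴
Ratio (larger/smaller) = 9.15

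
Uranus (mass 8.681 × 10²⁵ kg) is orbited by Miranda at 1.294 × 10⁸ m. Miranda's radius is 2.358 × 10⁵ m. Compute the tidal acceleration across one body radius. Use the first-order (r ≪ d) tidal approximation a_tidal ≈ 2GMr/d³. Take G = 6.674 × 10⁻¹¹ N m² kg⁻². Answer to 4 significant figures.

1.261 × 10⁻³ m/s²

Δg = 2GMr/d³
   = 2 × (6.674 × 10⁻¹¹) × (8.681 × 10²⁵) × (2.358 × 10⁵) / (1.294 × 10⁸)³
   = 1.261 × 10⁻³ m/s²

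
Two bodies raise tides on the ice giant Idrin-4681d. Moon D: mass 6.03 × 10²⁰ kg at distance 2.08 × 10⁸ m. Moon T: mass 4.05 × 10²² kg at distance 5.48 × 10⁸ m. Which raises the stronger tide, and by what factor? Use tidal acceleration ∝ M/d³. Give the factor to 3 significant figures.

Tidal stretch scales as M/d³; compute that for each body.
Moon D: (6.03 × 10²⁰) / (2.08 × 10⁸)³ = 6.701 × 10⁻⁵
Moon T: (4.05 × 10²²) / (5.48 × 10⁸)³ = 2.461 × 10⁻⁴
Ratio (larger/smaller) = 3.67

Moon T, by a factor of ≈ 3.67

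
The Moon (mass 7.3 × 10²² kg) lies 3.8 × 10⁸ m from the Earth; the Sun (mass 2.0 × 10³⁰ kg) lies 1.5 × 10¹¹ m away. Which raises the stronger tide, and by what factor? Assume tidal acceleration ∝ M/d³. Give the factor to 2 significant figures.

The tide-raising term goes as M/d³ (the gradient of a 1/d² field).
The Moon: (7.3 × 10²²) / (3.8 × 10⁸)³ = 1.330 × 10⁻³
The Sun: (2.0 × 10³⁰) / (1.5 × 10¹¹)³ = 5.926 × 10⁻⁴
Ratio (larger/smaller) = 2.2

The Moon, by a factor of ≈ 2.2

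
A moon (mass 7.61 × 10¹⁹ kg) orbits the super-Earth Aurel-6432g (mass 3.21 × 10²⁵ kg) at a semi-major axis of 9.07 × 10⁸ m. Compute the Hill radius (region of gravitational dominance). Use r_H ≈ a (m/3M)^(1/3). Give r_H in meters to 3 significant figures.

8.39 × 10⁶ m

r_H ≈ a (m/3M)^(1/3)
    = (9.07 × 10⁸) × (7.61 × 10¹⁹ / (3 × 3.21 × 10²⁵))^(1/3)
    = 8.39 × 10⁶ m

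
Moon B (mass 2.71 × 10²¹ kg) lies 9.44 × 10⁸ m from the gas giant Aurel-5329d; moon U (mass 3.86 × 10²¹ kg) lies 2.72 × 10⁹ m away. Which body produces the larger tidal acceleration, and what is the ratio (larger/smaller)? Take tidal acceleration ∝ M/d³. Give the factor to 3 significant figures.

The tide-raising term goes as M/d³ (the gradient of a 1/d² field).
Moon B: (2.71 × 10²¹) / (9.44 × 10⁸)³ = 3.221 × 10⁻⁶
Moon U: (3.86 × 10²¹) / (2.72 × 10⁹)³ = 1.918 × 10⁻⁷
Ratio (larger/smaller) = 16.8

Moon B, by a factor of ≈ 16.8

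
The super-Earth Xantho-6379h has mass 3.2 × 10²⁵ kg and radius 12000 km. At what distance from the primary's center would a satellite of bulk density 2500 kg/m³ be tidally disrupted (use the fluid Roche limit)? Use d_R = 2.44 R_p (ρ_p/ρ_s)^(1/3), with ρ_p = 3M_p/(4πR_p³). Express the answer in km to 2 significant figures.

35000 km

ρ_p = 3M_p/(4πR_p³) = 3 × (3.2 × 10²⁵) / (4π × (1.2 × 10⁷ m)³) = 4400 kg/m³
d_R = 2.44 × 12000 km × (4400/2500)^(1/3)
    = 35000 km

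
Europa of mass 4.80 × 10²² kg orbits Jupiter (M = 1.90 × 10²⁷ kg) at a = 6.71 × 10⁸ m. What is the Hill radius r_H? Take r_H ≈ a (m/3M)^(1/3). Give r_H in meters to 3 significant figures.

1.37 × 10⁷ m

r_H ≈ a (m/3M)^(1/3)
    = (6.71 × 10⁸) × (4.80 × 10²² / (3 × 1.90 × 10²⁷))^(1/3)
    = 1.37 × 10⁷ m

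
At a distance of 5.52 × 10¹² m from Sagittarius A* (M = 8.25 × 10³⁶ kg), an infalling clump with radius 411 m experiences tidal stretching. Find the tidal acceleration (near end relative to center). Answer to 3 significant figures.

2.69 × 10⁻⁹ m/s²

The tidal stretch is the gradient of GM/d² times the body's extent r, hence the 1/d³ dependence.
Δg = 2GMr/d³
   = 2 × (6.674 × 10⁻¹¹) × (8.25 × 10³⁶) × (411) / (5.52 × 10¹²)³
   = 2.69 × 10⁻⁹ m/s²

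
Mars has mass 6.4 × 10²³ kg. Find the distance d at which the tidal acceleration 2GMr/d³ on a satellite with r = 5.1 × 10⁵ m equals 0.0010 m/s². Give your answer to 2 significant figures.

2GMr/d³ = a_tidal  ⇒  d = (2GMr / a_tidal)^(1/3)
d = (2 × 6.674×10⁻¹¹ × (6.4 × 10²³) × (5.1 × 10⁵) / (0.0010))^(1/3)
  = 3.5 × 10⁷ m

3.5 × 10⁷ m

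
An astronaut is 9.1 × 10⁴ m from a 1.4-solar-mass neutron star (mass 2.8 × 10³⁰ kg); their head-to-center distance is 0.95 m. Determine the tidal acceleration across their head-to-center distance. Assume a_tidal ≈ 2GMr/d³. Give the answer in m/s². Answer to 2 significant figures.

Δa = 2GMr/d³
   = 2 × (6.674 × 10⁻¹¹) × (2.8 × 10³⁰) × (0.95) / (9.1 × 10⁴)³
   = 4.7 × 10⁵ m/s²

4.7 × 10⁵ m/s²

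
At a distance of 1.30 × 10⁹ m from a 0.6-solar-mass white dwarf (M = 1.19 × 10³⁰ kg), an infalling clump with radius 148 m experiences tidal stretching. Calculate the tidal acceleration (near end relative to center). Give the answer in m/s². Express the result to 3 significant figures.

1.07 × 10⁻⁵ m/s²

a_tidal = 2GMr/d³
        = 2 × (6.674 × 10⁻¹¹) × (1.19 × 10³⁰) × (148) / (1.30 × 10⁹)³
        = 1.07 × 10⁻⁵ m/s²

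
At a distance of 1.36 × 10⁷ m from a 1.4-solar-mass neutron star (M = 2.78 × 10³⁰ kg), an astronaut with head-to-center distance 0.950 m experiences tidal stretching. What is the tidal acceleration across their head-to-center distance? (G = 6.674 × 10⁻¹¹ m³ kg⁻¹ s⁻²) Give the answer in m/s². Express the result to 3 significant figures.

1.40 × 10⁻¹ m/s²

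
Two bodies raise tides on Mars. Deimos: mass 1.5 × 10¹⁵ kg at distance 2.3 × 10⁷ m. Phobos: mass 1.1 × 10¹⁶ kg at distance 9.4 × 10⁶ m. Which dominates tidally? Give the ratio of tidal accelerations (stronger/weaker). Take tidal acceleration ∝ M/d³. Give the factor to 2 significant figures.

Phobos, by a factor of ≈ 110

Compare M/d³ for the two perturbers:
Deimos: (1.5 × 10¹⁵) / (2.3 × 10⁷)³ = 1.233 × 10⁻⁷
Phobos: (1.1 × 10¹⁶) / (9.4 × 10⁶)³ = 1.324 × 10⁻⁵
Ratio (larger/smaller) = 110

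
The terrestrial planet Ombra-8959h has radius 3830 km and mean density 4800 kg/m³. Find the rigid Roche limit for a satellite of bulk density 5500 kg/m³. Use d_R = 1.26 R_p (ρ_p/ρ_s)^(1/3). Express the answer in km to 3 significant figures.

d_R = 1.26 × 3830 km × (4800/5500)^(1/3)
    = 4610 km

4610 km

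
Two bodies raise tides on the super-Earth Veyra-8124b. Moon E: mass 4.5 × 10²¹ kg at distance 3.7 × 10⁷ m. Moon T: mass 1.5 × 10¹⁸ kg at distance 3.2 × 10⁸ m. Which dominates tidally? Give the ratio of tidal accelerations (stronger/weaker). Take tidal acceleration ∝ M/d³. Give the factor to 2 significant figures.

Moon E, by a factor of ≈ 1.9 × 10⁶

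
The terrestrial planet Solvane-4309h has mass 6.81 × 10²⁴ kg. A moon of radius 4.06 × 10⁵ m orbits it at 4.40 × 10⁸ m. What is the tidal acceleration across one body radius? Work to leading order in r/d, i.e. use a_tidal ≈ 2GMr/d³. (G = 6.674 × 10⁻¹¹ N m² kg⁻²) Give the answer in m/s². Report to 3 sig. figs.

4.33 × 10⁻⁶ m/s²

Δg = 2GMr/d³
   = 2 × (6.674 × 10⁻¹¹) × (6.81 × 10²⁴) × (4.06 × 10⁵) / (4.40 × 10⁸)³
   = 4.33 × 10⁻⁶ m/s²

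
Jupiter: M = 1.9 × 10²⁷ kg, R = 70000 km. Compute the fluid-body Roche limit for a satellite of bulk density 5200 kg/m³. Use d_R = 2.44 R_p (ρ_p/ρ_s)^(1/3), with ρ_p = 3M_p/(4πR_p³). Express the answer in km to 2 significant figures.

ρ_p = 3M_p/(4πR_p³) = 3 × (1.9 × 10²⁷) / (4π × (7.0 × 10⁷ m)³) = 1300 kg/m³
d_R = 2.44 × 70000 km × (1300/5200)^(1/3)
    = 1.1 × 10⁵ km

1.1 × 10⁵ km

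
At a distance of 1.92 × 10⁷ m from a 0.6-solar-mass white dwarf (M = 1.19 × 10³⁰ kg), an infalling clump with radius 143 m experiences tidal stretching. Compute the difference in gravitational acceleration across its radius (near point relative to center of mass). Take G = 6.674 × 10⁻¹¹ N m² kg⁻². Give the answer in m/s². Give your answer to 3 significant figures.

3.21 m/s²

Δa = 2GMr/d³
   = 2 × (6.674 × 10⁻¹¹) × (1.19 × 10³⁰) × (143) / (1.92 × 10⁷)³
   = 3.21 m/s²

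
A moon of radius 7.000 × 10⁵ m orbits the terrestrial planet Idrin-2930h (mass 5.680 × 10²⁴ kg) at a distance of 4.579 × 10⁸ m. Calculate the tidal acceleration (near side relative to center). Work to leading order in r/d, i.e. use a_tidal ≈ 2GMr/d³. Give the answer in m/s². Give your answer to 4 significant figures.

5.528 × 10⁻⁶ m/s²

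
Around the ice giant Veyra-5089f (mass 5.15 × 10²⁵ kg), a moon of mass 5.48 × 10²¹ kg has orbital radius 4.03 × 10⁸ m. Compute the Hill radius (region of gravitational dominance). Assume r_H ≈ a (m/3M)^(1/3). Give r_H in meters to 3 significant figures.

1.32 × 10⁷ m

r_H ≈ a (m/3M)^(1/3)
    = (4.03 × 10⁸) × (5.48 × 10²¹ / (3 × 5.15 × 10²⁵))^(1/3)
    = 1.32 × 10⁷ m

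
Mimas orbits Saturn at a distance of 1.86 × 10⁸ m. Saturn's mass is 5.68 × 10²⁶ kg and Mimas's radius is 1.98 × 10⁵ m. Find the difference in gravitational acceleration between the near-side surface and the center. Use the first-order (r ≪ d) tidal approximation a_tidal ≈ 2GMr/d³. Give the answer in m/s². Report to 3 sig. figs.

Δg = 2GMr/d³
   = 2 × (6.674 × 10⁻¹¹) × (5.68 × 10²⁶) × (1.98 × 10⁵) / (1.86 × 10⁸)³
   = 2.33 × 10⁻³ m/s²

2.33 × 10⁻³ m/s²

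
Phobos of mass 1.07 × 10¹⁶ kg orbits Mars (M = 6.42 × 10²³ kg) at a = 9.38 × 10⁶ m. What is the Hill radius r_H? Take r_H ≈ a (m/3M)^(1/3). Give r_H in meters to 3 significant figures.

r_H ≈ a (m/3M)^(1/3)
    = (9.38 × 10⁶) × (1.07 × 10¹⁶ / (3 × 6.42 × 10²³))^(1/3)
    = 1.66 × 10⁴ m

1.66 × 10⁴ m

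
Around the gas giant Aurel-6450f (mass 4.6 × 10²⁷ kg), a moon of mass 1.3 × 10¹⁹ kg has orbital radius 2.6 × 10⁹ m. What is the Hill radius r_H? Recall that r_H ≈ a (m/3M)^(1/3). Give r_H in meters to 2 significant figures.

r_H ≈ a (m/3M)^(1/3)
    = (2.6 × 10⁹) × (1.3 × 10¹⁹ / (3 × 4.6 × 10²⁷))^(1/3)
    = 2.5 × 10⁶ m

2.5 × 10⁶ m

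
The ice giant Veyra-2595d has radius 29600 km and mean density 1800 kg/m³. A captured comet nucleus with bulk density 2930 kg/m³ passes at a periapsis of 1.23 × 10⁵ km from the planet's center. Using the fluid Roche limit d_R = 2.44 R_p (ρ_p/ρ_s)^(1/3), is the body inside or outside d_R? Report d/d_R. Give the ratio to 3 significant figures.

outside; d/d_R ≈ 2.00

d_R = 2.44 × (29600 km) × (1800/2930)^(1/3) = 61400 km
d/d_R = (1.23 × 10⁵) / (61400) = 2.00
Since d/d_R > 1, the body is outside the Roche limit.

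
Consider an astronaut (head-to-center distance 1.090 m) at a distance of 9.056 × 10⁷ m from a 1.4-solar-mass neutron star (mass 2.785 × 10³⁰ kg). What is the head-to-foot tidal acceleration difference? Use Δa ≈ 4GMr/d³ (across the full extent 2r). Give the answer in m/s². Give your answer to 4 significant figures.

1.091 × 10⁻³ m/s²

Δa = 4GMr/d³
   = 4 × (6.674 × 10⁻¹¹) × (2.785 × 10³⁰) × (1.090) / (9.056 × 10⁷)³
   = 1.091 × 10⁻³ m/s²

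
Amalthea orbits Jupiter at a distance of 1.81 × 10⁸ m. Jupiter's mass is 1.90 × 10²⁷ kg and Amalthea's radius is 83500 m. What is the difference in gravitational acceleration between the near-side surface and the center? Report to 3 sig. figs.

Δg = 2GMr/d³
   = 2 × (6.674 × 10⁻¹¹) × (1.90 × 10²⁷) × (83500) / (1.81 × 10⁸)³
   = 3.57 × 10⁻³ m/s²

3.57 × 10⁻³ m/s²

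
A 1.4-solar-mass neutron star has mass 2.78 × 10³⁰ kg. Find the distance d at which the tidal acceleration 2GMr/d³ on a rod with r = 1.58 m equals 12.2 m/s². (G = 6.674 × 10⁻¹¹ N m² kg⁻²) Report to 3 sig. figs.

3.64 × 10⁶ m

2GMr/d³ = a_tidal  ⇒  d = (2GMr / a_tidal)^(1/3)
d = (2 × 6.674×10⁻¹¹ × (2.78 × 10³⁰) × (1.58) / (12.2))^(1/3)
  = 3.64 × 10⁶ m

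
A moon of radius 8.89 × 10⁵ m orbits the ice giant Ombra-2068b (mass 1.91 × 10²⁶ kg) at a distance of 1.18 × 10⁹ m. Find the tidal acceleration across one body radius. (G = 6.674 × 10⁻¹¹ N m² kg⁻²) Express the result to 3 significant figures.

Differencing GM/(d−r)² and GM/d² to first order in r/d gives 2GMr/d³.
Δg = 2GMr/d³
   = 2 × (6.674 × 10⁻¹¹) × (1.91 × 10²⁶) × (8.89 × 10⁵) / (1.18 × 10⁹)³
   = 1.38 × 10⁻⁵ m/s²

1.38 × 10⁻⁵ m/s²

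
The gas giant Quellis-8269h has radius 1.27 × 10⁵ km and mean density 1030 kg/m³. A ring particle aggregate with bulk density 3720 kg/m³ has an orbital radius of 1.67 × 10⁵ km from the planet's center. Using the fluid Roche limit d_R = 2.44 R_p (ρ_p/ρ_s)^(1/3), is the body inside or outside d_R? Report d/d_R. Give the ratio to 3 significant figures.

inside; d/d_R ≈ 0.827

d_R = 2.44 × (1.27 × 10⁵ km) × (1030/3720)^(1/3) = 2.020 × 10⁵ km
d/d_R = (1.67 × 10⁵) / (2.020 × 10⁵) = 0.827
Since d/d_R < 1, the body is inside the Roche limit.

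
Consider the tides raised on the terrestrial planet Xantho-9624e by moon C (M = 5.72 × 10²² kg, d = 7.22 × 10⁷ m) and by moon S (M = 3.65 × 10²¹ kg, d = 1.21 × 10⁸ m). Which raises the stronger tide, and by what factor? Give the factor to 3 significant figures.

The tide-raising term goes as M/d³ (the gradient of a 1/d² field).
Moon C: (5.72 × 10²²) / (7.22 × 10⁷)³ = 1.520 × 10⁻¹
Moon S: (3.65 × 10²¹) / (1.21 × 10⁸)³ = 2.060 × 10⁻³
Ratio (larger/smaller) = 73.8

Moon C, by a factor of ≈ 73.8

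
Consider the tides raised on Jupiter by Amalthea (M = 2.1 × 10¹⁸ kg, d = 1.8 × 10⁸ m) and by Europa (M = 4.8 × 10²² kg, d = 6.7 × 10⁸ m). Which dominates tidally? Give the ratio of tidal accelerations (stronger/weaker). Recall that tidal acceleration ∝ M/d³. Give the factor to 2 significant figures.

Europa, by a factor of ≈ 440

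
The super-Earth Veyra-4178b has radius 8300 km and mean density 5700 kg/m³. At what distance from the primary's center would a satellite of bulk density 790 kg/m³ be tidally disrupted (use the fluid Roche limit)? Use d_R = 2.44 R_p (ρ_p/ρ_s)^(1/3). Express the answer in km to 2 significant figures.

39000 km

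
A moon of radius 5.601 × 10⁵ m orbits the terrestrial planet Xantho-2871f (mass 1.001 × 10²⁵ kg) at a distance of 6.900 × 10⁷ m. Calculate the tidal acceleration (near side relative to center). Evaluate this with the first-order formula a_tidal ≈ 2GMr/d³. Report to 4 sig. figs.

2.278 × 10⁻³ m/s²

Δa = 2GMr/d³
   = 2 × (6.674 × 10⁻¹¹) × (1.001 × 10²⁵) × (5.601 × 10⁵) / (6.900 × 10⁷)³
   = 2.278 × 10⁻³ m/s²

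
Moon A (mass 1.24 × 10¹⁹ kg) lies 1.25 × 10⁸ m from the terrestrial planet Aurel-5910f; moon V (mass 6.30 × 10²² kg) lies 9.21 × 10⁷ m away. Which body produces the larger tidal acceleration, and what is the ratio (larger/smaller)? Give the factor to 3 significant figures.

Moon V, by a factor of ≈ 12700

Tidal acceleration ∝ M/d³, so compare M/d³ for each.
Moon A: (1.24 × 10¹⁹) / (1.25 × 10⁸)³ = 6.349 × 10⁻⁶
Moon V: (6.30 × 10²²) / (9.21 × 10⁷)³ = 8.064 × 10⁻²
Ratio (larger/smaller) = 12700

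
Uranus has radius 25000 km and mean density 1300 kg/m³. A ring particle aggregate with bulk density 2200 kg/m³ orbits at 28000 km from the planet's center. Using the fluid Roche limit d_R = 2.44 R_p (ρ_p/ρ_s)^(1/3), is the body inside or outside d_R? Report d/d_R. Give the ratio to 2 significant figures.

inside; d/d_R ≈ 0.55

d_R = 2.44 × (25000 km) × (1300/2200)^(1/3) = 51190 km
d/d_R = (28000) / (51190) = 0.55
Since d/d_R < 1, the body is inside the Roche limit.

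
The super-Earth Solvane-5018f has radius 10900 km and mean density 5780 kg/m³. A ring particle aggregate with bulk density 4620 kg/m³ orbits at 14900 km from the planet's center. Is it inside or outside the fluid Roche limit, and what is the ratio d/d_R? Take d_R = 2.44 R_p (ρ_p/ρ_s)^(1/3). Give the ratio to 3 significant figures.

inside; d/d_R ≈ 0.520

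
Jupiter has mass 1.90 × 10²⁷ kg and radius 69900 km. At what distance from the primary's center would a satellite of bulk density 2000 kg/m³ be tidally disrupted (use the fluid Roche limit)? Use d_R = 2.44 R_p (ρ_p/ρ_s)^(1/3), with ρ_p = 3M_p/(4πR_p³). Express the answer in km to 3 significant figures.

1.49 × 10⁵ km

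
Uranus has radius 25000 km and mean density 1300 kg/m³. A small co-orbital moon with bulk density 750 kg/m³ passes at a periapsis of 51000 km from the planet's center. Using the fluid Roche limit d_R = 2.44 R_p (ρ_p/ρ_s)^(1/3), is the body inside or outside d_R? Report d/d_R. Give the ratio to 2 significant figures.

d_R = 2.44 × (25000 km) × (1300/750)^(1/3) = 73280 km
d/d_R = (51000) / (73280) = 0.70
Since d/d_R < 1, the body is inside the Roche limit.

inside; d/d_R ≈ 0.70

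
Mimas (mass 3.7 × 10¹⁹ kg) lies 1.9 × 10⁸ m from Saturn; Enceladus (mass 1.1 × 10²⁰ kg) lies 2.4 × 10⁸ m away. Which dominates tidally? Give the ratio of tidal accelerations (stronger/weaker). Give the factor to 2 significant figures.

Enceladus, by a factor of ≈ 1.5

The tide-raising term goes as M/d³ (the gradient of a 1/d² field).
Mimas: (3.7 × 10¹⁹) / (1.9 × 10⁸)³ = 5.394 × 10⁻⁶
Enceladus: (1.1 × 10²⁰) / (2.4 × 10⁸)³ = 7.957 × 10⁻⁶
Ratio (larger/smaller) = 1.5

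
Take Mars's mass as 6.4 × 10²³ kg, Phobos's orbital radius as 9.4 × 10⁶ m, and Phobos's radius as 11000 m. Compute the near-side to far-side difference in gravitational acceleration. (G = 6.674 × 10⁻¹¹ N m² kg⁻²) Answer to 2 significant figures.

Δa = 4GMr/d³
   = 4 × (6.674 × 10⁻¹¹) × (6.4 × 10²³) × (11000) / (9.4 × 10⁶)³
   = 2.3 × 10⁻³ m/s²

2.3 × 10⁻³ m/s²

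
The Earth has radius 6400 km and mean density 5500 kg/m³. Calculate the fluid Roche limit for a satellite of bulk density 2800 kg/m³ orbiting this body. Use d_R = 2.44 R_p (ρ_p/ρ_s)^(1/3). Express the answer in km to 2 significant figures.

20000 km

d_R = 2.44 × 6400 km × (5500/2800)^(1/3)
    = 20000 km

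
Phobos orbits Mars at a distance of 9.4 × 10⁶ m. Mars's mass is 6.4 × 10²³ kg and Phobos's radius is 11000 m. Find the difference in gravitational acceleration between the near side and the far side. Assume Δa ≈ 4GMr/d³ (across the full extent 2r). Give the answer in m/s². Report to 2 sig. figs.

The field gradient is 2GM/d³; across the full diameter 2r the difference is 4GMr/d³.
a_tidal = 4GMr/d³
        = 4 × (6.674 × 10⁻¹¹) × (6.4 × 10²³) × (11000) / (9.4 × 10⁶)³
        = 2.3 × 10⁻³ m/s²

2.3 × 10⁻³ m/s²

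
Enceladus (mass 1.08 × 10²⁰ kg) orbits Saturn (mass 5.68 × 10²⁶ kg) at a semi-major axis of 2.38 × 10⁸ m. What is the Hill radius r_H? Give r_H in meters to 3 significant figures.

9.49 × 10⁵ m

r_H ≈ a (m/3M)^(1/3)
    = (2.38 × 10⁸) × (1.08 × 10²⁰ / (3 × 5.68 × 10²⁶))^(1/3)
    = 9.49 × 10⁵ m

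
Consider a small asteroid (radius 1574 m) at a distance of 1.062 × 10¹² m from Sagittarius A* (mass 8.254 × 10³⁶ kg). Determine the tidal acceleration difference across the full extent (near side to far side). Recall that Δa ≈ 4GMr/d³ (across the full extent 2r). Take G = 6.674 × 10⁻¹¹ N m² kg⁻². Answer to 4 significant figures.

Δa = 4GMr/d³
   = 4 × (6.674 × 10⁻¹¹) × (8.254 × 10³⁶) × (1574) / (1.062 × 10¹²)³
   = 2.896 × 10⁻⁶ m/s²

2.896 × 10⁻⁶ m/s²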